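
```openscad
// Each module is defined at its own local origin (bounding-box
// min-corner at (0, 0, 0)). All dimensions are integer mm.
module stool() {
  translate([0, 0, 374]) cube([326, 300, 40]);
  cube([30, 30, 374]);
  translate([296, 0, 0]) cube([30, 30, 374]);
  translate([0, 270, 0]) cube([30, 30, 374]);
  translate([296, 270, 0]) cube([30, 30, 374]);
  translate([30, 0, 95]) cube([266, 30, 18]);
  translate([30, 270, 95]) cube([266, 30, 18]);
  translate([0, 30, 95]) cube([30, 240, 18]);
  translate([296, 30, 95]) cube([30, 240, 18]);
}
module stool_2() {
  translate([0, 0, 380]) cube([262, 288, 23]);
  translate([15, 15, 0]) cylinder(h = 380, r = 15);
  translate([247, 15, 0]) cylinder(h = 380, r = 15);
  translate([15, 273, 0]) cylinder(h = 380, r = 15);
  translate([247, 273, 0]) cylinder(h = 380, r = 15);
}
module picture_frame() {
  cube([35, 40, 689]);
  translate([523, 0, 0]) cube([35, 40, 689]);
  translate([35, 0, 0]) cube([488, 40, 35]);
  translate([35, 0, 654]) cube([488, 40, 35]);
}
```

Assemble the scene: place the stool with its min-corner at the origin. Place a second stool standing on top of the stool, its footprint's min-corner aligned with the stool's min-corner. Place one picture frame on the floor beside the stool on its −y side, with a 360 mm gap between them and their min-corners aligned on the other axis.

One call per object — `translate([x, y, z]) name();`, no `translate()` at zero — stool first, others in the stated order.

stool();
translate([0, 0, 414]) stool_2();
translate([0, -400, 0]) picture_frame();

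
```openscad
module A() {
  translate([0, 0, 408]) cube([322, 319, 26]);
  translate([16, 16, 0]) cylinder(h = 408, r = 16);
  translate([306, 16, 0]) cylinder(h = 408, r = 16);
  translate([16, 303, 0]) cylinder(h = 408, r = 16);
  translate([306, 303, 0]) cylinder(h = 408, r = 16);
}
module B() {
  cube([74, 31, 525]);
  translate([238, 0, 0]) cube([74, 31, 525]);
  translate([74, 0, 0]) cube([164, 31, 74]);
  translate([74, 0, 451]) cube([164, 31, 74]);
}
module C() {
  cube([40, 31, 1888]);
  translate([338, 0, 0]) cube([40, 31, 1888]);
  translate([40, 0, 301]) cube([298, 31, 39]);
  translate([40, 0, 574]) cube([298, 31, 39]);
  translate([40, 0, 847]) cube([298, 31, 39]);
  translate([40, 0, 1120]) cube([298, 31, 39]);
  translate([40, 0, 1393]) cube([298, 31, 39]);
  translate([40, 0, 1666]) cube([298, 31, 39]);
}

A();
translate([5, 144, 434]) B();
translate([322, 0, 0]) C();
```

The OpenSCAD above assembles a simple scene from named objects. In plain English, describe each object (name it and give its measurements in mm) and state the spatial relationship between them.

A is a simple wooden stool: a rectangular seat 322 mm (x) by 319 mm (y), 26 mm thick, top face at z = 434 mm, on four round legs, each 32 mm in diameter. The legs rest on z = 0, each leg's axis is inset half a diameter from the nearest pair of seat edges (so the leg's bounding box is flush with the corner).

B is a rectangular picture frame lying in the x–z plane (depth along y). The opening is 164 mm wide (x) by 377 mm tall (z), surrounded by a border 74 mm wide on all four sides. The frame is 31 mm deep and is made of two full-height vertical stiles with two horizontal rails fitted between them.

C is a wooden ladder with two side rails of 40×31 mm section and 1888 mm height, set 378 mm apart overall. Between them run 6 rectangular rungs (31 mm deep, 39 mm thick), front faces flush with the rails' −y face. The bottom of the first rung is 301 mm above the floor and each subsequent rung is 273 mm higher than the one below.

The picture frame is on top of the stool, centred. The ladder is against the stool's +x side, with their −y faces flush.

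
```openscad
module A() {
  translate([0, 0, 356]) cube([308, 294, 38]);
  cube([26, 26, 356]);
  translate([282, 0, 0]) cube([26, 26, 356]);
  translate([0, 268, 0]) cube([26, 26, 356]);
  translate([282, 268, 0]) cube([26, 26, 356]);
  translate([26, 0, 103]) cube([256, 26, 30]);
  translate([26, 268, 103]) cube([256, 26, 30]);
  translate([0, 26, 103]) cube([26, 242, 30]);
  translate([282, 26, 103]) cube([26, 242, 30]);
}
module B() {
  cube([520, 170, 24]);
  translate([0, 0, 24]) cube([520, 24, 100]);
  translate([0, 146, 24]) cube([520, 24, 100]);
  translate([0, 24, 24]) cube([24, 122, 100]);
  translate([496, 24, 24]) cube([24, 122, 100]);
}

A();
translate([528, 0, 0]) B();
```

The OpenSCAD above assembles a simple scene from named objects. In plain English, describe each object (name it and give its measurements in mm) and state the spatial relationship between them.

A is a four-legged stool. The seat is 308×294 mm, 38 mm thick, top at z = 394 mm. It stands on four square legs, each 26×26 mm in cross-section, from z = 0 to the seat underside, each flush with a corner of the seat. Four stretchers, 26 mm wide and 30 mm tall, connect adjacent legs with their undersides at z = 103 mm, each running between the inner faces of the legs it joins and aligned with the legs' outer faces on the other axis.

B is an open-topped rectangular box: outside dimensions 520×170×124 mm, with a uniform wall and base thickness of 24 mm. The base is a full 520×170 slab on the floor; four walls sit on top of the base. The front and back walls (the −y and +y sides) span the full width; the two side walls fit between them.

The open box is on the floor beside the stool on its +x side.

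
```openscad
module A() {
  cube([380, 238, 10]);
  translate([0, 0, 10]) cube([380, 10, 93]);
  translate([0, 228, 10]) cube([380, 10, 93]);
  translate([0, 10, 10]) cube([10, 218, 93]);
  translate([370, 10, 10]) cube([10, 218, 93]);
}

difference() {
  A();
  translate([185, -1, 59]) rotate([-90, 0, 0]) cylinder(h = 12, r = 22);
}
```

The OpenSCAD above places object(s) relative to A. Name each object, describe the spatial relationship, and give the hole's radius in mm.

The subtracted cylinder has r = 22 mm.

A is an open box. The open box has a circular hole through its front wall. The hole's radius is 22 mm.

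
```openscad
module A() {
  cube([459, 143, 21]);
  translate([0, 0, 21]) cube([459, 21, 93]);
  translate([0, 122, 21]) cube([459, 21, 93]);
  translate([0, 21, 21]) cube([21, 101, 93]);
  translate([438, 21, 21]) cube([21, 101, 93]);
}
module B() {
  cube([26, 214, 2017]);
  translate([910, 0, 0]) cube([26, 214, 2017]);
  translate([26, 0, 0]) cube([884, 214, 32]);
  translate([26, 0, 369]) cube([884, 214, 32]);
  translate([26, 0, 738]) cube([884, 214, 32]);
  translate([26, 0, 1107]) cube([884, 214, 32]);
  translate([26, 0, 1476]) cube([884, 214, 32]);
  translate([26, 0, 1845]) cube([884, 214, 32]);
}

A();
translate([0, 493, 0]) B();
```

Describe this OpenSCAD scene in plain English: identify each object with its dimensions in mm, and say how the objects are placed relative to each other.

A is an open storage box with external size 459×143×114 mm and wall thickness 21 mm (the base is also 21 mm thick). The base covers the whole footprint; the four walls stand on the base, with the y-facing walls full-width and the x-facing walls fitting between their inner faces.

B is an open bookshelf. Two side panels, each 26 mm thick, 214 mm deep and 2017 mm tall, stand 936 mm apart (outside-to-outside). Between them sit 6 shelves, each 32 mm thick and 214 mm deep, spanning the full gap between the sides. The bottom shelf rests on the floor (its underside at z = 0) and the clear gap between one shelf's top and the next shelf's underside is 337 mm.

The bookshelf is on the floor beside the open box on its +y side.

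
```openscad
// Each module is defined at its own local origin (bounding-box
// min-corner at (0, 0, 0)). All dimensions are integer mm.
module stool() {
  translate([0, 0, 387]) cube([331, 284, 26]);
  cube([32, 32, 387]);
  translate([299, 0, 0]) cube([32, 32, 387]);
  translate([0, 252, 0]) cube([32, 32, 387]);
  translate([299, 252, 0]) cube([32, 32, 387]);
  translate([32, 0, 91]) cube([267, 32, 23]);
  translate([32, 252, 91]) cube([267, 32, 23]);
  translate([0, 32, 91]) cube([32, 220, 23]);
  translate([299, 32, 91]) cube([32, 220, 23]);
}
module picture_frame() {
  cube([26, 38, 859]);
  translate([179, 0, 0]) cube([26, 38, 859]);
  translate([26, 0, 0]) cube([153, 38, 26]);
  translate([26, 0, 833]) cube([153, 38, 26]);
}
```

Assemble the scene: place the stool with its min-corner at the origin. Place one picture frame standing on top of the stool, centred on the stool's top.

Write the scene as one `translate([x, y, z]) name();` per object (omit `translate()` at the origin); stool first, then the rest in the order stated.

stool();
translate([63, 123, 413]) picture_frame();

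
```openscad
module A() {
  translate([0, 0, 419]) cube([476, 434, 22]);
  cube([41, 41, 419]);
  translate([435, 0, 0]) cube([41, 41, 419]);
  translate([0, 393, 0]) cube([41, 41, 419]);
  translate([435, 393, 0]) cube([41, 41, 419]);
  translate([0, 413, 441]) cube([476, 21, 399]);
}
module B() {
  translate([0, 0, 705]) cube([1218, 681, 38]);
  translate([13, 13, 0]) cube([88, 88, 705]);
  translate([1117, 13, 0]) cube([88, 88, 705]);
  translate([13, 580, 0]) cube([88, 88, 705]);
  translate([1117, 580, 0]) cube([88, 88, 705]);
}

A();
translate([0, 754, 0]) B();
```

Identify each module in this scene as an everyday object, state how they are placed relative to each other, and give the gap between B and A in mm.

A is a chair. B is a table. The table is on the floor beside the chair on its +y side. The gap between the table and the chair is 320 mm.

The table's nearest face is 320 mm from the chair's +y face.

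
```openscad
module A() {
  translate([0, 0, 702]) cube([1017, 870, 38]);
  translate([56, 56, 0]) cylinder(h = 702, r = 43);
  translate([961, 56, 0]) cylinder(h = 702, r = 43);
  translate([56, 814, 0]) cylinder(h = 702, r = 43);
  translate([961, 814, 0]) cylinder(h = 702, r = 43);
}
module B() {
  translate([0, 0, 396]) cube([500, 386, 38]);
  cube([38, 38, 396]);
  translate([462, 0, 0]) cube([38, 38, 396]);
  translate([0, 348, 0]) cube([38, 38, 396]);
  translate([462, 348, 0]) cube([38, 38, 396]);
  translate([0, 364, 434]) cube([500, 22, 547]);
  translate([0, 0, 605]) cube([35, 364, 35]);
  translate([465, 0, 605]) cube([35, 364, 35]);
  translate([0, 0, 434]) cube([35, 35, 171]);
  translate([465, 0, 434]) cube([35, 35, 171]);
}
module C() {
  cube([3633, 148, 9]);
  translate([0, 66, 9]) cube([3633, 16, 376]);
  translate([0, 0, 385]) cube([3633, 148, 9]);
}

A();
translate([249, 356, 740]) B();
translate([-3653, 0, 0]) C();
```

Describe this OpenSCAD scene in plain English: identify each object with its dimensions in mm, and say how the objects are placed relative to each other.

A is a table: top 1017 mm (x) × 870 mm (y), 38 mm thick, upper face at z = 740 mm, on four round legs of 86 mm diameter, each leg's bounding box inset 13 mm from the nearest pair of top edges, running from z = 0 to the bottom of the top.

B is a chair. The seat is a 500×386×38 mm slab with its top at z = 434 mm, on four 38×38 mm corner legs (flush with the seat edges, standing on z = 0). A flat backrest 22 mm thick, 547 mm tall, spans the full seat width and rises from the seat top along its +y edge, rear face flush with the rear of the seat. Two armrests of 35×35 mm section run along each side from the seat's front edge to the front of the backrest, top faces 206 mm above the seat top and outer faces flush with the seat's x-edges; a 35×35 mm post under the front of each armrest stands on the seat at the front corner.

C is an I-beam lying along x, 3633 mm long. Overall section height 394 mm. Two flanges 148 mm wide (y) and 9 mm thick, one on the floor and one at the top; a web 16 mm thick runs between them, centred on the flange width.

The chair is on top of the table. The I-beam is on the floor beside the table on its −x side.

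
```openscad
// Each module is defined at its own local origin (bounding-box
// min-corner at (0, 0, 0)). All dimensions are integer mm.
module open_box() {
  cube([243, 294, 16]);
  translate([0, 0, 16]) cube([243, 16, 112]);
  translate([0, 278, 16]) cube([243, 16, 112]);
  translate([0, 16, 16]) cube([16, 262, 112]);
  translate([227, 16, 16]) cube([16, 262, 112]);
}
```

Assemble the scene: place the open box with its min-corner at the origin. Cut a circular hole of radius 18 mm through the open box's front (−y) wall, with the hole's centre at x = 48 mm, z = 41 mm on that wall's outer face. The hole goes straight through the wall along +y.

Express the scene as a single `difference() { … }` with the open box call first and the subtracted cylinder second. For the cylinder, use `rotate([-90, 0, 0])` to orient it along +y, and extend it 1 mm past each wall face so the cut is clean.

difference() {
  open_box();
  translate([48, -1, 41]) rotate([-90, 0, 0]) cylinder(h = 18, r = 18);
}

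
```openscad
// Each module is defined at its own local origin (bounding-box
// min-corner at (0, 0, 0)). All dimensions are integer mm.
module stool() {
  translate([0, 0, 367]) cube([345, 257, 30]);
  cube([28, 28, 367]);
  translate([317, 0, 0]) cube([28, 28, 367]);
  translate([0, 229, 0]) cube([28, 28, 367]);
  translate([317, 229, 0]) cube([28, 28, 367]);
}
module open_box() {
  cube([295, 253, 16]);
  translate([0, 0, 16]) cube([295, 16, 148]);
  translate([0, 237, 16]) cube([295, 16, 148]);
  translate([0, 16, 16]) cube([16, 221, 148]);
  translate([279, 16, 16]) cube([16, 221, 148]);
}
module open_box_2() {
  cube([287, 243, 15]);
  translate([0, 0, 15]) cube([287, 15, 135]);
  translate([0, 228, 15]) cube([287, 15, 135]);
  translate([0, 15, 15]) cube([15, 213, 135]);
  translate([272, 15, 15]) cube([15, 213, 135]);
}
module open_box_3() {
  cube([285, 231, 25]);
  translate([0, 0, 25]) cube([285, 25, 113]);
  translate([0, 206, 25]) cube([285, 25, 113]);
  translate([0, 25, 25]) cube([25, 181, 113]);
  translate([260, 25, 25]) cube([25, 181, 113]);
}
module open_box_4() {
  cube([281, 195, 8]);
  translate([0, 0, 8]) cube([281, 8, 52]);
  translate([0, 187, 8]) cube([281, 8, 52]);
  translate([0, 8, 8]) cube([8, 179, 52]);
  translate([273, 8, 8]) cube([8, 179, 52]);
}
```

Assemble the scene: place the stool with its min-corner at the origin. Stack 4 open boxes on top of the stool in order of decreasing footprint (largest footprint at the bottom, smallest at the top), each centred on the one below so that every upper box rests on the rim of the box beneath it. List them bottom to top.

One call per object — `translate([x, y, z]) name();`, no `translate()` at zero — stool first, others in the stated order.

stool();
translate([25, 2, 397]) open_box();
translate([29, 7, 561]) open_box_2();
translate([30, 13, 711]) open_box_3();
translate([32, 31, 849]) open_box_4();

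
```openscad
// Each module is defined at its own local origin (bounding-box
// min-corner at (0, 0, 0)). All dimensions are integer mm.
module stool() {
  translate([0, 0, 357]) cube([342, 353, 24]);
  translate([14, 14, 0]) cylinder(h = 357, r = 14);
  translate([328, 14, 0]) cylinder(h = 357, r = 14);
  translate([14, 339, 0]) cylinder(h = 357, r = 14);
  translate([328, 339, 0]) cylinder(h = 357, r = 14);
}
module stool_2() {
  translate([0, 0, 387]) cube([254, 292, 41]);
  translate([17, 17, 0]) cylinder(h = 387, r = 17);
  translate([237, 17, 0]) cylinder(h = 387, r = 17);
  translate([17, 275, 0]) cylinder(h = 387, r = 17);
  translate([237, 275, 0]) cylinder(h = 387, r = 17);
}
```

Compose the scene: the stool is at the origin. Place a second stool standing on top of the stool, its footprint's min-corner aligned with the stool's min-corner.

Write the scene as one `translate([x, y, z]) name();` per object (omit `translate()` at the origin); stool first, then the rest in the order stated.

stool();
translate([0, 0, 381]) stool_2();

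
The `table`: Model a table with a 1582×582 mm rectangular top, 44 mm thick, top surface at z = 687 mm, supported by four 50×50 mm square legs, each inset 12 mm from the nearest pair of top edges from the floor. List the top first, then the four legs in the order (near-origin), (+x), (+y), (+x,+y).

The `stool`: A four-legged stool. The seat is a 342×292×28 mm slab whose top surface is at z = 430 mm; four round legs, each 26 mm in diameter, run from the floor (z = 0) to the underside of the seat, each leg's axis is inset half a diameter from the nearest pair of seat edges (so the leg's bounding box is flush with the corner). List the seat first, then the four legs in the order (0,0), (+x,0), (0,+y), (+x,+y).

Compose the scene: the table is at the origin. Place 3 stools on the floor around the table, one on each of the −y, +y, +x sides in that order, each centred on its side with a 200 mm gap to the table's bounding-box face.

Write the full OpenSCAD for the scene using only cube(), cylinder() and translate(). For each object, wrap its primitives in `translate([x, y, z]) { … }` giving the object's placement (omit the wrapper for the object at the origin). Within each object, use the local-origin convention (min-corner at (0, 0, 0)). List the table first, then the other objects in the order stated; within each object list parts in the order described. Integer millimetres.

translate([0, 0, 643]) cube([1582, 582, 44]);
translate([12, 12, 0]) cube([50, 50, 643]);
translate([1520, 12, 0]) cube([50, 50, 643]);
translate([12, 520, 0]) cube([50, 50, 643]);
translate([1520, 520, 0]) cube([50, 50, 643]);
translate([620, -492, 0]) {
  translate([0, 0, 402]) cube([342, 292, 28]);
  translate([13, 13, 0]) cylinder(h = 402, r = 13);
  translate([329, 13, 0]) cylinder(h = 402, r = 13);
  translate([13, 279, 0]) cylinder(h = 402, r = 13);
  translate([329, 279, 0]) cylinder(h = 402, r = 13);
}
translate([620, 782, 0]) {
  translate([0, 0, 402]) cube([342, 292, 28]);
  translate([13, 13, 0]) cylinder(h = 402, r = 13);
  translate([329, 13, 0]) cylinder(h = 402, r = 13);
  translate([13, 279, 0]) cylinder(h = 402, r = 13);
  translate([329, 279, 0]) cylinder(h = 402, r = 13);
}
translate([1782, 145, 0]) {
  translate([0, 0, 402]) cube([342, 292, 28]);
  translate([13, 13, 0]) cylinder(h = 402, r = 13);
  translate([329, 13, 0]) cylinder(h = 402, r = 13);
  translate([13, 279, 0]) cylinder(h = 402, r = 13);
  translate([329, 279, 0]) cylinder(h = 402, r = 13);
}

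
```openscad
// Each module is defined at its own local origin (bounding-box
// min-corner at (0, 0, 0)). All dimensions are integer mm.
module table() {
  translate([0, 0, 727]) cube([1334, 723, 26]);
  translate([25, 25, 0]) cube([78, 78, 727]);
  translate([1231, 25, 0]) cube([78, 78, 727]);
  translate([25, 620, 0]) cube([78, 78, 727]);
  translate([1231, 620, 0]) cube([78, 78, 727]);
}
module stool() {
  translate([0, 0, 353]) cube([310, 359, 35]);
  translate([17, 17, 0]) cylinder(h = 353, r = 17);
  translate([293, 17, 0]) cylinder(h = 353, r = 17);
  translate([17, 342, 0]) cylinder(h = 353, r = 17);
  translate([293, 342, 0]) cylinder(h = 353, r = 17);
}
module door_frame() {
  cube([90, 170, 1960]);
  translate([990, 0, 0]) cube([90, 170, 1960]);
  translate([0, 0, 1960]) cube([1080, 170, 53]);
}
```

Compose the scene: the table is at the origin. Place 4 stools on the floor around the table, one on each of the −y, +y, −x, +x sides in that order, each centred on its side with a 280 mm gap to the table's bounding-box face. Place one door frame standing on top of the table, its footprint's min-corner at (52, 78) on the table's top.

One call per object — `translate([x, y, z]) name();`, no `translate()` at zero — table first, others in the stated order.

table();
translate([512, -639, 0]) stool();
translate([512, 1003, 0]) stool();
translate([-590, 182, 0]) stool();
translate([1614, 182, 0]) stool();
translate([52, 78, 753]) door_frame();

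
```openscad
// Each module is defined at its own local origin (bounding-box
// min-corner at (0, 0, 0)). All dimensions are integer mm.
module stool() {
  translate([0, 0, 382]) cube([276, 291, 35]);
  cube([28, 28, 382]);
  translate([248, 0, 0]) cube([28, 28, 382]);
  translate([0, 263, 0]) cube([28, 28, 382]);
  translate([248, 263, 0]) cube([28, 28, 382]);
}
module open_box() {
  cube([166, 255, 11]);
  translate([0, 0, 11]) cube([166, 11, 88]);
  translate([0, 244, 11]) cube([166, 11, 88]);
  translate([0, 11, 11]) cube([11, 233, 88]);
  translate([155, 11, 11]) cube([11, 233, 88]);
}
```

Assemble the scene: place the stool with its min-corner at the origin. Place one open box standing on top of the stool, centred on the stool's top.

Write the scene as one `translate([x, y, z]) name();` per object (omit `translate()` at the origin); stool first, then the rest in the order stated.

stool();
translate([55, 18, 417]) open_box();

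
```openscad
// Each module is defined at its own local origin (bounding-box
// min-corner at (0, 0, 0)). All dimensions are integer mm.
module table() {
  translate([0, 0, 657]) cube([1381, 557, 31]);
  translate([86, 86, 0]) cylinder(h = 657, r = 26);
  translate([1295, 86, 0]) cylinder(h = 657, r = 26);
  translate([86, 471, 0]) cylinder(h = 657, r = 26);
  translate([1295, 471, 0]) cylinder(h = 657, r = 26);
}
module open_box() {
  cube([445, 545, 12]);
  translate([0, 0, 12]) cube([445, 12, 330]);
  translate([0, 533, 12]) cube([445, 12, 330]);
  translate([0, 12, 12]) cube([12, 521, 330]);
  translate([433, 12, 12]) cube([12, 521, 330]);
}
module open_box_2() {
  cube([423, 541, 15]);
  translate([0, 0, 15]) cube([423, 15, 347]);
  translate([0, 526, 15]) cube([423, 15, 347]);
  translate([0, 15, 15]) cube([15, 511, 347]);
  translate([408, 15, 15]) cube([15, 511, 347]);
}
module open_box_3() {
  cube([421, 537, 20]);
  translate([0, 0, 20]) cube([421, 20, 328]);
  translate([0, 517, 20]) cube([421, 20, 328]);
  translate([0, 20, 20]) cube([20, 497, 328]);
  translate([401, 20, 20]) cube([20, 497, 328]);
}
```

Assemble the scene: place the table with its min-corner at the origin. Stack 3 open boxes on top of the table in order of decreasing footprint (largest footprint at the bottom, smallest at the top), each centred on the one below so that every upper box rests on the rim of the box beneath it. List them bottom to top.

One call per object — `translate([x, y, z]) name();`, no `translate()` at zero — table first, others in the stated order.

table();
translate([468, 6, 688]) open_box();
translate([479, 8, 1030]) open_box_2();
translate([480, 10, 1392]) open_box_3();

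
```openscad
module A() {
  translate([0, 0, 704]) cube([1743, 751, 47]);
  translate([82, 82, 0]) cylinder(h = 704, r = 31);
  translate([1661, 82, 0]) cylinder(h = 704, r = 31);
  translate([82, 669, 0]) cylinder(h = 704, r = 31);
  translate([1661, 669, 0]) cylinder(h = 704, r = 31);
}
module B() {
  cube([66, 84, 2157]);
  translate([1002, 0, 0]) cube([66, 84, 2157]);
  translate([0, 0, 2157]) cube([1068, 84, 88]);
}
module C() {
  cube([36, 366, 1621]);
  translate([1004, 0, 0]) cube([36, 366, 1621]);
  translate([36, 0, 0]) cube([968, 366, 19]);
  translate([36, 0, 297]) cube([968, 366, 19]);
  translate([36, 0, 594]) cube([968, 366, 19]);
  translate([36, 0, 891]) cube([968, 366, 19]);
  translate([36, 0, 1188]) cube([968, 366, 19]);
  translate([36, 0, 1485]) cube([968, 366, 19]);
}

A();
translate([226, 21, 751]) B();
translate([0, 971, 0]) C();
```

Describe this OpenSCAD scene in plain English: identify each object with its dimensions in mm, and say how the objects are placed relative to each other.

A is a rectangular dining table. The top is 1743×751×47 mm with its upper surface at z = 751 mm. It stands on four round legs of 62 mm diameter, each leg's bounding box inset 51 mm from the nearest pair of top edges, running from the floor to the underside of the top.

B is a door frame. The clear opening is 936 mm wide and 2157 mm high. Two 66 mm wide jambs, 84 mm deep, stand either side of the opening from the floor to the top of the opening. A 88 mm thick head sits across the top of both jambs, spanning the full outside width of the frame.

C is a bookshelf 1040 mm wide overall, 366 mm deep and 1621 mm tall. The two sides are 36 mm thick vertical panels. 6 horizontal shelves of 19 mm thickness span between the inner faces of the sides; the lowest shelf sits on the floor and shelves are stacked with a clear vertical gap of 278 mm between each pair.

The door frame is on top of the table. The bookshelf is on the floor beside the table on its +y side.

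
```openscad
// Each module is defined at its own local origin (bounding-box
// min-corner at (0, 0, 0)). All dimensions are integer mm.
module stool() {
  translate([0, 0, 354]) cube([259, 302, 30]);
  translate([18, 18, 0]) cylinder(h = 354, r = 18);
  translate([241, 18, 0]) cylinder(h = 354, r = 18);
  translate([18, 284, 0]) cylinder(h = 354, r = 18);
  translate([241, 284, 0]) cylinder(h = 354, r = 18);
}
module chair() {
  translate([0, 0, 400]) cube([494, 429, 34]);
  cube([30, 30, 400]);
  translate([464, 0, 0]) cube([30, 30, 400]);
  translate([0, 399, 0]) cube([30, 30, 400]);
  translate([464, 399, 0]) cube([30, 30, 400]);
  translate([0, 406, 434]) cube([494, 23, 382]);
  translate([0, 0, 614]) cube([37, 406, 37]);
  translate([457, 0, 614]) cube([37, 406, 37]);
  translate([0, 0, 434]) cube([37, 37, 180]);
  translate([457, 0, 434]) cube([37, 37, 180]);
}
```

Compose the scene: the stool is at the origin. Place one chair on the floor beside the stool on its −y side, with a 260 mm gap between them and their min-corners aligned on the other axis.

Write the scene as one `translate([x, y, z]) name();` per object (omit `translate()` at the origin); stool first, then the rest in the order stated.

stool();
translate([0, -689, 0]) chair();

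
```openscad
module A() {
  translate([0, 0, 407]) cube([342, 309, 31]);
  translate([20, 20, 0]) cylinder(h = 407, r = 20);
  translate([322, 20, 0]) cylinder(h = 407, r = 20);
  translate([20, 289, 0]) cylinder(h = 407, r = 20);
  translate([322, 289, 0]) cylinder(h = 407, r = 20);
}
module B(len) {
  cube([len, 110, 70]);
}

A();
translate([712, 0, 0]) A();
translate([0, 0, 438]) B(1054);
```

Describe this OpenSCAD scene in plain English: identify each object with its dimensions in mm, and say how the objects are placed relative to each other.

A is a four-legged stool. The seat is 342×309 mm, 31 mm thick, top at z = 438 mm. It stands on four round legs, each 40 mm in diameter, from z = 0 to the seat underside, each leg's axis is inset half a diameter from the nearest pair of seat edges (so the leg's bounding box is flush with the corner).

B is a rectangular beam 1054 mm long (x), 110 mm deep (y), 70 mm thick (z).

The beam spans the tops of two stools placed 370 mm apart, resting at z = 438 mm.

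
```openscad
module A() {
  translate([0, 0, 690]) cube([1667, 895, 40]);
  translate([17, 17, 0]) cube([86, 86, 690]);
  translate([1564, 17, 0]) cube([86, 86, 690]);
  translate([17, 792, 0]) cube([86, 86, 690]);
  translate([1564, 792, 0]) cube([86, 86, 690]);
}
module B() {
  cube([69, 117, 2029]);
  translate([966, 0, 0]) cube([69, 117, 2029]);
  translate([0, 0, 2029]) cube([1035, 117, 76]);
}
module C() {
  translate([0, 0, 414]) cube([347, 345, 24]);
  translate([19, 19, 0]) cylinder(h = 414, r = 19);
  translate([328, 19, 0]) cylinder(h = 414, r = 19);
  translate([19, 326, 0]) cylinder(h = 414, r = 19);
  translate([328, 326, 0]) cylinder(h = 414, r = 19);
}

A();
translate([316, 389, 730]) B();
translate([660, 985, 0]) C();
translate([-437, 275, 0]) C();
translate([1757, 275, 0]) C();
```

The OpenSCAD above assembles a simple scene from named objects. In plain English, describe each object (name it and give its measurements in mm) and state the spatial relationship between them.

A is a table: top 1667 mm (x) × 895 mm (y), 40 mm thick, upper face at z = 730 mm, on four 86×86 mm square legs, each inset 17 mm from the nearest pair of top edges, running from z = 0 to the bottom of the top.

B is a door frame. The clear opening is 897 mm wide and 2029 mm high. Two 69 mm wide jambs, 117 mm deep, stand either side of the opening from the floor to the top of the opening. A 76 mm thick head sits across the top of both jambs, spanning the full outside width of the frame.

C is a four-legged stool. The seat is 347×345 mm, 24 mm thick, top at z = 438 mm. It stands on four round legs, each 38 mm in diameter, from z = 0 to the seat underside, each leg's axis is inset half a diameter from the nearest pair of seat edges (so the leg's bounding box is flush with the corner).

The door frame is on top of the table, centred. Three stools sit around the table at the +y, −x, +x sides.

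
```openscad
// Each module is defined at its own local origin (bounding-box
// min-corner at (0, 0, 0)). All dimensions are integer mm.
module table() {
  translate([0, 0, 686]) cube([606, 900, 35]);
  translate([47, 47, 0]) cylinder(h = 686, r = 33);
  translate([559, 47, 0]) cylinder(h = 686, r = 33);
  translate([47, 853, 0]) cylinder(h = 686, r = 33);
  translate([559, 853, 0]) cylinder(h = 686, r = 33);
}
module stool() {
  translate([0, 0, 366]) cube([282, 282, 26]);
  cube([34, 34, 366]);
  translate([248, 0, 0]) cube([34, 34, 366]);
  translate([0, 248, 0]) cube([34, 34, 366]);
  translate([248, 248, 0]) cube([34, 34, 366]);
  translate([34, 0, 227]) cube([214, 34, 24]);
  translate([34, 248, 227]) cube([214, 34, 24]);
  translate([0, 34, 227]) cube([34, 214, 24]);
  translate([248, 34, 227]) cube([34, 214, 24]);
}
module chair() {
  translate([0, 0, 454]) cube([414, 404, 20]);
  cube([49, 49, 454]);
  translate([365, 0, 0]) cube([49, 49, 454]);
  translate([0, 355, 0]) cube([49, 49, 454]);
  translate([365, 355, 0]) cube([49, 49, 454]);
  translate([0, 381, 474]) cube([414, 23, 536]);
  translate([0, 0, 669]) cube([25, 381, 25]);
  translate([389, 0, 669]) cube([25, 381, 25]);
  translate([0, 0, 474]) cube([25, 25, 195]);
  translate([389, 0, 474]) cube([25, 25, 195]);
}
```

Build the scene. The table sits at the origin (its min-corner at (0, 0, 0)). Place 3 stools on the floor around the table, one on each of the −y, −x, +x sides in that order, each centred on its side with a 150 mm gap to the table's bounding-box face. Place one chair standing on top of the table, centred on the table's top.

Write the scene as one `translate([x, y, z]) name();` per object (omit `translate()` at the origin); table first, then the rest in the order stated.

table();
translate([162, -432, 0]) stool();
translate([-432, 309, 0]) stool();
translate([756, 309, 0]) stool();
translate([96, 248, 721]) chair();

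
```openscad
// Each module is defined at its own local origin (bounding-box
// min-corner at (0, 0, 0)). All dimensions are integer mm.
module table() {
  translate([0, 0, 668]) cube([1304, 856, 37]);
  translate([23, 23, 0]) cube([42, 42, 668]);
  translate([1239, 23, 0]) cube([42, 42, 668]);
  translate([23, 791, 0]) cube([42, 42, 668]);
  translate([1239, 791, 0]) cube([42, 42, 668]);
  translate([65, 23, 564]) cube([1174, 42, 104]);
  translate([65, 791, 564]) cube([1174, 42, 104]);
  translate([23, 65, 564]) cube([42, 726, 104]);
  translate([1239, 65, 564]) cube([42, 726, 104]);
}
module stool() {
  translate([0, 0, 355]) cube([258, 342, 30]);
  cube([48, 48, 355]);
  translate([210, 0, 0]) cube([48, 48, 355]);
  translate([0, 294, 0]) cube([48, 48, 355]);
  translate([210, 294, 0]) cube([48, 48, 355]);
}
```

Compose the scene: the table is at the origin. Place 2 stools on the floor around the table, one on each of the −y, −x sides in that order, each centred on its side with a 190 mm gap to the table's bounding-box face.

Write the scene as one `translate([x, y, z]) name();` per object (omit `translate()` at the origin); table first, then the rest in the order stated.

table();
translate([523, -532, 0]) stool();
translate([-448, 257, 0]) stool();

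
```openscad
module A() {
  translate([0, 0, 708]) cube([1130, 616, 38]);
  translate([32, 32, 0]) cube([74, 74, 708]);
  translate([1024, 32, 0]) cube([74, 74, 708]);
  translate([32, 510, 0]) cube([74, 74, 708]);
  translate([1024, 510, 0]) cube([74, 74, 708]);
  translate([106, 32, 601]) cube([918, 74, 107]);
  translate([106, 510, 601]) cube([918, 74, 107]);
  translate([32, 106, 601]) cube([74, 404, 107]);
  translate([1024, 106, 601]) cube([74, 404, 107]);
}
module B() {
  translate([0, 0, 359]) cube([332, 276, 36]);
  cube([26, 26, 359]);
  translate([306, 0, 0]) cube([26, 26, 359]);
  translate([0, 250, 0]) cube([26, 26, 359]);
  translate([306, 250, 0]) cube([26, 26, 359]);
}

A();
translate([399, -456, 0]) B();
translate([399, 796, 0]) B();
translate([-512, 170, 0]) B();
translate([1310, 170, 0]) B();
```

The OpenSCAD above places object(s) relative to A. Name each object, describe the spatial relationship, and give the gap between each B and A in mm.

A is a table. B is a stool. Four stools sit around the table at the −y, +y, −x, +x sides. The gap between each stool and the table is 180 mm.

Each stool's nearest face is 180 mm from the table's bounding box.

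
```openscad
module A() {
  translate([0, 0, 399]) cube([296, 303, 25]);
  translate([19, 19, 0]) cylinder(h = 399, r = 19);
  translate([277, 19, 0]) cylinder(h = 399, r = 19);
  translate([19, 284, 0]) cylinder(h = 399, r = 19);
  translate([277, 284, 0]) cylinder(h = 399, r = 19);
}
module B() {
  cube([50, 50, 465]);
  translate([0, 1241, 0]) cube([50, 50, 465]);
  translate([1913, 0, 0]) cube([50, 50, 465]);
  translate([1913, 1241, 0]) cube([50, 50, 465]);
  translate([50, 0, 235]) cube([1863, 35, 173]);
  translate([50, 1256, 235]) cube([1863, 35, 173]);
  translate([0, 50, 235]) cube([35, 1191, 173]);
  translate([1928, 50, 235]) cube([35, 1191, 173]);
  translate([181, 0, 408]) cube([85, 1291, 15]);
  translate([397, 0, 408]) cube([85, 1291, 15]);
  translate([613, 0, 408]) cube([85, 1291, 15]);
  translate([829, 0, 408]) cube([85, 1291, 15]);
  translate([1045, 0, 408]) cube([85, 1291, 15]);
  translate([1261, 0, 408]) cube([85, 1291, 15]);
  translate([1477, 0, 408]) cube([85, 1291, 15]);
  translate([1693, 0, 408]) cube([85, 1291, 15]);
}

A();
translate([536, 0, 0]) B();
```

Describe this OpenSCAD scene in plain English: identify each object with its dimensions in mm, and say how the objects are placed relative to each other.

A is a four-legged stool. The seat is 296×303 mm, 25 mm thick, top at z = 424 mm. It stands on four round legs, each 38 mm in diameter, from z = 0 to the seat underside, each leg's axis is inset half a diameter from the nearest pair of seat edges (so the leg's bounding box is flush with the corner).

B is a bed frame 1963 mm long (x) by 1291 mm wide (y). Four 50×50 mm corner posts, 465 mm tall, at the corners of the footprint. Four rails of 35 mm thickness and 173 mm height run between adjacent posts with their undersides at z = 235 mm, their outer faces flush with the outside of the frame (the two x-running rails run between the posts' inner faces; the two y-running rails run between the posts' inner faces). 8 slats, each 85 mm wide (x) and 15 mm thick, lie across the top of the two x-running rails, running the full 1291 mm width of the frame in y; the slats are evenly spaced along x between the inner faces of the end posts with equal gaps (rounded down to the nearest mm) at the −x end and between each pair — any rounding remainder accumulates at the +x end.

The bed frame is on the floor beside the stool on its +x side.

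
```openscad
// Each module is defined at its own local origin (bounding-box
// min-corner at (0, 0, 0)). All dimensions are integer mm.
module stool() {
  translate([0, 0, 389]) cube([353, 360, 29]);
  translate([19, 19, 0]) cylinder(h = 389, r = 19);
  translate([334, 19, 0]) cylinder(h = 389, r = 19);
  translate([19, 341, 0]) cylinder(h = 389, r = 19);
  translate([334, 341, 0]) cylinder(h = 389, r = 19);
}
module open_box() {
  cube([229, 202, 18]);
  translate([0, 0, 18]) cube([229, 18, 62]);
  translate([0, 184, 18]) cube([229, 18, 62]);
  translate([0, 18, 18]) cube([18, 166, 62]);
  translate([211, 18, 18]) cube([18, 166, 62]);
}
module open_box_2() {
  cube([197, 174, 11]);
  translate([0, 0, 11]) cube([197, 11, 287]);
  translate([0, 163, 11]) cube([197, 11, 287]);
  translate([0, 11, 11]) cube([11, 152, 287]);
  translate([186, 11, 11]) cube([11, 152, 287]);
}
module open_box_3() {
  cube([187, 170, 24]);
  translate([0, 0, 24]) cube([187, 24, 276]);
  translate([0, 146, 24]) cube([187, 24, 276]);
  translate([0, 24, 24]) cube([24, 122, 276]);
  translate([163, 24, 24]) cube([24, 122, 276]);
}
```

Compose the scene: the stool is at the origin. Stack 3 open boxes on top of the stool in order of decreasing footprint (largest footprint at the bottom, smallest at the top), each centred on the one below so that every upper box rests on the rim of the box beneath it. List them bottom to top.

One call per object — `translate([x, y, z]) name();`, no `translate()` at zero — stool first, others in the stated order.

stool();
translate([62, 79, 418]) open_box();
translate([78, 93, 498]) open_box_2();
translate([83, 95, 796]) open_box_3();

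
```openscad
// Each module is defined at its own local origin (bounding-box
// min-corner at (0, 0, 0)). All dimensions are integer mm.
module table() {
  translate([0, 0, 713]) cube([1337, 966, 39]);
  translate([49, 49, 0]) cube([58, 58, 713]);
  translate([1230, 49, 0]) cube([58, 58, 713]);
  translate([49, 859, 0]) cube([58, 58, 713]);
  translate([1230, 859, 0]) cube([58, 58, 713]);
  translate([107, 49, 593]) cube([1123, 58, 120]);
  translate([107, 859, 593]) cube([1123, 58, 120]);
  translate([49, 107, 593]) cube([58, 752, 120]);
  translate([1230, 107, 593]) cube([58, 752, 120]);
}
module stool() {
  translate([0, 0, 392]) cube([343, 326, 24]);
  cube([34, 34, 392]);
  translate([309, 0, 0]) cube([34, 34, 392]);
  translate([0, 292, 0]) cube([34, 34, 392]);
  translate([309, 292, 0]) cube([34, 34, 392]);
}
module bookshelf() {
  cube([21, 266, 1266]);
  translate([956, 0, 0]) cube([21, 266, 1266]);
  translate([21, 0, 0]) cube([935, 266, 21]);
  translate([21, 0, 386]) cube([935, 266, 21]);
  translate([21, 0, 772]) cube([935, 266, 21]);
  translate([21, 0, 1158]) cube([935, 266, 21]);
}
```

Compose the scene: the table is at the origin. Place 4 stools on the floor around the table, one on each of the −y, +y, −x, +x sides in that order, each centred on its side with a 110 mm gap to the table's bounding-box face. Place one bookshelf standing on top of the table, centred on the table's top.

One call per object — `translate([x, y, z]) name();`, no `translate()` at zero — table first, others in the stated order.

table();
translate([497, -436, 0]) stool();
translate([497, 1076, 0]) stool();
translate([-453, 320, 0]) stool();
translate([1447, 320, 0]) stool();
translate([180, 350, 752]) bookshelf();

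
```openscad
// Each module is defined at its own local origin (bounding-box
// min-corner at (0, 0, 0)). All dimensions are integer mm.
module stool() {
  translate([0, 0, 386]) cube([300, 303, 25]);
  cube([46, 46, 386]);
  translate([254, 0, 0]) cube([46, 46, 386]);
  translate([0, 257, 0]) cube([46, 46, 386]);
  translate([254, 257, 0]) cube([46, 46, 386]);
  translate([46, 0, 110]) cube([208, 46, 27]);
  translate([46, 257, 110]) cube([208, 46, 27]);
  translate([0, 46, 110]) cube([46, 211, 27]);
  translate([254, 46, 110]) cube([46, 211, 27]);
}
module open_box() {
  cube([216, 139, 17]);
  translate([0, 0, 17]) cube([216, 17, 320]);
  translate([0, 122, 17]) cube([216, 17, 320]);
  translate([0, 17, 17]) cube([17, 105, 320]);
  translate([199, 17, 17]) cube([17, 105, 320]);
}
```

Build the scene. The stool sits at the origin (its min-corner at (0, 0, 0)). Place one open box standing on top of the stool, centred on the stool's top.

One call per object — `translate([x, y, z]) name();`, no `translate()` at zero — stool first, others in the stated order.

stool();
translate([42, 82, 411]) open_box();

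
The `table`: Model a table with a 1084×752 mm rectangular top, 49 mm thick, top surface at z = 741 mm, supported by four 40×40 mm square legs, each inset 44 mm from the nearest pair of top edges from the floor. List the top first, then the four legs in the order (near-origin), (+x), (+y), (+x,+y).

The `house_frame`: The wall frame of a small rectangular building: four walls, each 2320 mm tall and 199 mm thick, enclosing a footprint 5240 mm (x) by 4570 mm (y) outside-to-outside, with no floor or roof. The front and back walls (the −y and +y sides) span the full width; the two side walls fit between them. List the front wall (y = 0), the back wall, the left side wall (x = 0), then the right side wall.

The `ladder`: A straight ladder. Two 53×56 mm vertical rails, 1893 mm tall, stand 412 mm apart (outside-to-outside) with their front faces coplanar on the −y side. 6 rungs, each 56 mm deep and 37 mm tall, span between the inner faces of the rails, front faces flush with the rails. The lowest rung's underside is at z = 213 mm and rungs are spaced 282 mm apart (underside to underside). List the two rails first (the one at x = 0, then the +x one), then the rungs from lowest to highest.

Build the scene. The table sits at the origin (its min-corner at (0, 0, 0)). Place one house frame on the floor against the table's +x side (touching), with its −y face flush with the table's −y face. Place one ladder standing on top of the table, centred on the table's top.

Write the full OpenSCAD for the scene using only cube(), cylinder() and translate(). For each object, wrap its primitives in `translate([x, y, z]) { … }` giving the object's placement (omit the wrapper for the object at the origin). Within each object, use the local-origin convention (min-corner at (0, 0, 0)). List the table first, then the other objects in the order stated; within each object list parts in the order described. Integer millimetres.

translate([0, 0, 692]) cube([1084, 752, 49]);
translate([44, 44, 0]) cube([40, 40, 692]);
translate([1000, 44, 0]) cube([40, 40, 692]);
translate([44, 668, 0]) cube([40, 40, 692]);
translate([1000, 668, 0]) cube([40, 40, 692]);
translate([1084, 0, 0]) {
  cube([5240, 199, 2320]);
  translate([0, 4371, 0]) cube([5240, 199, 2320]);
  translate([0, 199, 0]) cube([199, 4172, 2320]);
  translate([5041, 199, 0]) cube([199, 4172, 2320]);
}
translate([336, 348, 741]) {
  cube([53, 56, 1893]);
  translate([359, 0, 0]) cube([53, 56, 1893]);
  translate([53, 0, 213]) cube([306, 56, 37]);
  translate([53, 0, 495]) cube([306, 56, 37]);
  translate([53, 0, 777]) cube([306, 56, 37]);
  translate([53, 0, 1059]) cube([306, 56, 37]);
  translate([53, 0, 1341]) cube([306, 56, 37]);
  translate([53, 0, 1623]) cube([306, 56, 37]);
}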